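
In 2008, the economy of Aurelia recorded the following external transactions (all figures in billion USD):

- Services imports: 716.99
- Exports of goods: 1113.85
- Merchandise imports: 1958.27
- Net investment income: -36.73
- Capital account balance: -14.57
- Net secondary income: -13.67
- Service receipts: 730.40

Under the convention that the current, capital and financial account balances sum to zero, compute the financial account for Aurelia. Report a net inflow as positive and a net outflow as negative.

895.98

Goods balance = 1113.85 - 1958.27 = -844.42
Services balance = 730.40 - 716.99 = 13.41
Trade balance (goods + services) = -844.42 + 13.41 = -831.01
Net primary income = -36.73
Net secondary income = -13.67
Current account = -831.01 + (-36.73) + (-13.67) = -881.41
Financial account = -(-881.41 + (-14.57)) = 895.98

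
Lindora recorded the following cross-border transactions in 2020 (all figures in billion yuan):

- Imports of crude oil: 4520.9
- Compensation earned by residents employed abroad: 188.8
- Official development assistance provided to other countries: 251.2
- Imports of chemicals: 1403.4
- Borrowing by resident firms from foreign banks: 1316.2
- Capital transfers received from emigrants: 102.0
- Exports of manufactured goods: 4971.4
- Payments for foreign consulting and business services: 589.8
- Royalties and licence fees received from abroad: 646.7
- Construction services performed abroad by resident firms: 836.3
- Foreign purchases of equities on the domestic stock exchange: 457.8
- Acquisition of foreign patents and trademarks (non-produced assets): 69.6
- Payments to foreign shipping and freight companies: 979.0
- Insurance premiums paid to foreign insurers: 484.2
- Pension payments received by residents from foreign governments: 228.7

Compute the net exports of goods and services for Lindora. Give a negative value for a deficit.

Goods: -1403.4 + 4971.4 - 4520.9 = -952.9
Services: -979.0 + 836.3 + 646.7 - 484.2 - 589.8 = -570.0
Trade balance = -952.9 + (-570.0) = -1522.9
(Excluded from the trade balance — primary income: compensation earned by residents employed abroad 188.8; secondary income: official development assistance provided to other countries 251.2, pension payments received by residents from foreign governments 228.7; financial account: borrowing by resident firms from foreign banks 1316.2, foreign purchases of equities on the domestic stock exchange 457.8; capital account: capital transfers received from emigrants 102.0, acquisition of foreign patents and trademarks (non-produced assets) 69.6.)

-1522.9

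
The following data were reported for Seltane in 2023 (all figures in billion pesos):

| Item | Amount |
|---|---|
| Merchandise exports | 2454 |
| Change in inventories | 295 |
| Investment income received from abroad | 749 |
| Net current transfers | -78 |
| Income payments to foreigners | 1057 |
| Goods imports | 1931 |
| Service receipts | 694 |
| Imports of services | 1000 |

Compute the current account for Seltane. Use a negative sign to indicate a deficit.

-169

Goods balance = 2454 - 1931 = 523
Services balance = 694 - 1000 = -306
Trade balance (goods + services) = 523 + (-306) = 217
Net primary income = 749 - 1057 = -308
Net secondary income = -78
Current account = 217 + (-308) + (-78) = -169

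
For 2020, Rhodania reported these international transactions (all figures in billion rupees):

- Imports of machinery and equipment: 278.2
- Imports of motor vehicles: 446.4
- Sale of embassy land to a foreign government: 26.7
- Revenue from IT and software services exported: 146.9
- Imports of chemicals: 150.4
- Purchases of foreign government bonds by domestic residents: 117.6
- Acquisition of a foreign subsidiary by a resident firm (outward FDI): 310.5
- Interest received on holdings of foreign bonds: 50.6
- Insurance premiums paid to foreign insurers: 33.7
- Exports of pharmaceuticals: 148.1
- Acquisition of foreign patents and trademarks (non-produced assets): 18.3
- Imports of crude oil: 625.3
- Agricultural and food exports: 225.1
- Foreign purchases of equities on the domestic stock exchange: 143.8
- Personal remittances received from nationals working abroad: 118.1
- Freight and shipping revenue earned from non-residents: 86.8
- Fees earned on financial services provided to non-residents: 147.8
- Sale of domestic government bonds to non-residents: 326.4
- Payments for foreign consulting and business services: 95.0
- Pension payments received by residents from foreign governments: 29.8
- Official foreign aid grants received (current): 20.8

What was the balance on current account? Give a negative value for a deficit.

-655.0

Goods: -625.3 + 148.1 + 225.1 - 446.4 - 278.2 - 150.4 = -1127.1
Services: 147.8 - 33.7 + 146.9 + 86.8 - 95.0 = 252.8
Primary income: 50.6
Secondary income: 118.1 + 29.8 + 20.8 = 168.7
Current account = (-1127.1) + 252.8 + 50.6 + 168.7 = -655.0
(Excluded from the current account — capital account: sale of embassy land to a foreign government 26.7, acquisition of foreign patents and trademarks (non-produced assets) 18.3; financial account: purchases of foreign government bonds by domestic residents 117.6, acquisition of a foreign subsidiary by a resident firm (outward FDI) 310.5, foreign purchases of equities on the domestic stock exchange 143.8, sale of domestic government bonds to non-residents 326.4.)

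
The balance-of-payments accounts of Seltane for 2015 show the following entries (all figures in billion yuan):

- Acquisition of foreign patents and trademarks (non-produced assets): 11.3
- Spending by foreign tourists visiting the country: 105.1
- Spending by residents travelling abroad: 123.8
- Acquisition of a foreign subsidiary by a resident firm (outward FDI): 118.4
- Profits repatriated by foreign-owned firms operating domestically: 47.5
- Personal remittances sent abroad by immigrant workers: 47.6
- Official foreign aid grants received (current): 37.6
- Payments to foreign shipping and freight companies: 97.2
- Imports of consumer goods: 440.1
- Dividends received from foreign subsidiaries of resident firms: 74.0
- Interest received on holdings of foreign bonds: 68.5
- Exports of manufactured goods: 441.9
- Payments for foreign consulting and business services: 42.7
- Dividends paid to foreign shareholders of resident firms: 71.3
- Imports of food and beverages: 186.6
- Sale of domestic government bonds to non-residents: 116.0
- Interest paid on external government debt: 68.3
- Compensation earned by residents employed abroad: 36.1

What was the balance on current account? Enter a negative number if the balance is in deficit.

Goods: -440.1 - 186.6 + 441.9 = -184.8
Services: -97.2 - 123.8 - 42.7 + 105.1 = -158.6
Primary income: -71.3 - 47.5 + 36.1 + 68.5 + 74.0 - 68.3 = -8.5
Secondary income: 37.6 - 47.6 = -10.0
Current account = (-184.8) + (-158.6) + (-8.5) + (-10.0) = -361.9
(Excluded from the current account — capital account: acquisition of foreign patents and trademarks (non-produced assets) 11.3; financial account: acquisition of a foreign subsidiary by a resident firm (outward FDI) 118.4, sale of domestic government bonds to non-residents 116.0.)

-361.9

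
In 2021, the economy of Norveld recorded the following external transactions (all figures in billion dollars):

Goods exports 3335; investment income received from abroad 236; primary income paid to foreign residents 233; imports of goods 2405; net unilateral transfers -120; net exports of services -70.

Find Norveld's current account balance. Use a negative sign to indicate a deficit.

Goods balance = 3335 - 2405 = 930
Services balance = -70
Trade balance (goods + services) = 930 + (-70) = 860
Net primary income = 236 - 233 = 3
Net secondary income = -120
Current account = 860 + 3 + (-120) = 743

743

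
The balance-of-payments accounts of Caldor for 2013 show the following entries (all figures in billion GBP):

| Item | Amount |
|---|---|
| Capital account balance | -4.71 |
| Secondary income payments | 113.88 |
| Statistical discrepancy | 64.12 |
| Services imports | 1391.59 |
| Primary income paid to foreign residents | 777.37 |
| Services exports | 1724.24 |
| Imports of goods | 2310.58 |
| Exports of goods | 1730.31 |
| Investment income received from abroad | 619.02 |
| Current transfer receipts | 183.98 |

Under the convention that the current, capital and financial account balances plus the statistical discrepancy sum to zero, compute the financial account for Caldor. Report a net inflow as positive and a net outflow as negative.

Goods balance = 1730.31 - 2310.58 = -580.27
Services balance = 1724.24 - 1391.59 = 332.65
Trade balance (goods + services) = -580.27 + 332.65 = -247.62
Net primary income = 619.02 - 777.37 = -158.35
Net secondary income = 183.98 - 113.88 = 70.10
Current account = -247.62 + (-158.35) + 70.10 = -335.87
Financial account = -(-335.87 + (-4.71) + 64.12) = 276.46

276.46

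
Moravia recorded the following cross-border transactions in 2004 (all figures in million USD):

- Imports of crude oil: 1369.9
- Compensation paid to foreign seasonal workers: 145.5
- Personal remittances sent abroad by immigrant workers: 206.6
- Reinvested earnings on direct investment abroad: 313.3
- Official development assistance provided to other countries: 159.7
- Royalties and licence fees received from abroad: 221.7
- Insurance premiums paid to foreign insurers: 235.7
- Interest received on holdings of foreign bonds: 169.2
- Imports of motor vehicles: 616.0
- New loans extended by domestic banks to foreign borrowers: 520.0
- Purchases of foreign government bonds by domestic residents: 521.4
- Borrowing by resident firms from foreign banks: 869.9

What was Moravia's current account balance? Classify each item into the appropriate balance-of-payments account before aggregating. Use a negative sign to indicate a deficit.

Goods: -616.0 - 1369.9 = -1985.9
Services: 221.7 - 235.7 = -14.0
Primary income: 313.3 + 169.2 - 145.5 = 337.0
Secondary income: -206.6 - 159.7 = -366.3
Current account = (-1985.9) + (-14.0) + 337.0 + (-366.3) = -2029.2
(Excluded from the current account — financial account: new loans extended by domestic banks to foreign borrowers 520.0, purchases of foreign government bonds by domestic residents 521.4, borrowing by resident firms from foreign banks 869.9.)

-2029.2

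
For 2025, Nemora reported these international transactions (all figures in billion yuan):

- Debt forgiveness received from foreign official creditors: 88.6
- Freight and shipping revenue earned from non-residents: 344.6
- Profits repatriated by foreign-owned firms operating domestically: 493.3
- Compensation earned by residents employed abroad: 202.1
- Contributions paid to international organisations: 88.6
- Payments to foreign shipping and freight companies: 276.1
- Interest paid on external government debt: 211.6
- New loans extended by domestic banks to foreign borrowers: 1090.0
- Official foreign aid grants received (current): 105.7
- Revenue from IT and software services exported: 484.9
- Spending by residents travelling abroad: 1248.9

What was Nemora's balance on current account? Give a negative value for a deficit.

-1181.2

Services: 484.9 + 344.6 - 276.1 - 1248.9 = -695.5
Primary income: -493.3 - 211.6 + 202.1 = -502.8
Secondary income: 105.7 - 88.6 = 17.1
Current account = (-695.5) + (-502.8) + 17.1 = -1181.2
(Excluded from the current account — capital account: debt forgiveness received from foreign official creditors 88.6; financial account: new loans extended by domestic banks to foreign borrowers 1090.0.)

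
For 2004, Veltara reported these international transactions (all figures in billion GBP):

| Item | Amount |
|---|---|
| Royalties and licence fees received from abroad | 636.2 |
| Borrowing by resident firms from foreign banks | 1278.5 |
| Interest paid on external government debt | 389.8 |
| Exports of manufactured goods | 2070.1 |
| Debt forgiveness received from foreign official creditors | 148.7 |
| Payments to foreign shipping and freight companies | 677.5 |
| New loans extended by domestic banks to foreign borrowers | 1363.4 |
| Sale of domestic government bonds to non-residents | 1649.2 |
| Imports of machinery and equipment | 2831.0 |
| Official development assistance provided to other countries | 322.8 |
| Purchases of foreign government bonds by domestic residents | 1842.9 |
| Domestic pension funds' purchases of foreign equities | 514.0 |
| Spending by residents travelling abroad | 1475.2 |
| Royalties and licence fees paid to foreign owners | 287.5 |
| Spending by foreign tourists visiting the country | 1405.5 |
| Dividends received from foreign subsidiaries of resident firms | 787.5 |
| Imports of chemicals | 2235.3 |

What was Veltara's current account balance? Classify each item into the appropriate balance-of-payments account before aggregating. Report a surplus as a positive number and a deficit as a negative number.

-3319.8

Goods: 2070.1 - 2831.0 - 2235.3 = -2996.2
Services: -1475.2 - 677.5 + 1405.5 + 636.2 - 287.5 = -398.5
Primary income: -389.8 + 787.5 = 397.7
Secondary income: -322.8
Current account = (-2996.2) + (-398.5) + 397.7 + (-322.8) = -3319.8
(Excluded from the current account — financial account: borrowing by resident firms from foreign banks 1278.5, new loans extended by domestic banks to foreign borrowers 1363.4, sale of domestic government bonds to non-residents 1649.2, purchases of foreign government bonds by domestic residents 1842.9, domestic pension funds' purchases of foreign equities 514.0; capital account: debt forgiveness received from foreign official creditors 148.7.)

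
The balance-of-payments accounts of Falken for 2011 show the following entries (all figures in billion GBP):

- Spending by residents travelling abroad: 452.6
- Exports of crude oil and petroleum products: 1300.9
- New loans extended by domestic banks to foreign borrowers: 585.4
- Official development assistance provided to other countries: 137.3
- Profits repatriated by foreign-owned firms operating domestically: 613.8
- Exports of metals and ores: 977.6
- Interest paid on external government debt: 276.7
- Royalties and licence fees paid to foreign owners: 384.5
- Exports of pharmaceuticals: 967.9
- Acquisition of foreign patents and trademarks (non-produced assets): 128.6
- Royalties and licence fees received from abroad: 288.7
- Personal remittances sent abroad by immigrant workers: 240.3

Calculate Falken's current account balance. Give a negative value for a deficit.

Goods: 977.6 + 1300.9 + 967.9 = 3246.4
Services: -452.6 - 384.5 + 288.7 = -548.4
Primary income: -276.7 - 613.8 = -890.5
Secondary income: -240.3 - 137.3 = -377.6
Current account = 3246.4 + (-548.4) + (-890.5) + (-377.6) = 1429.9
(Excluded from the current account — financial account: new loans extended by domestic banks to foreign borrowers 585.4; capital account: acquisition of foreign patents and trademarks (non-produced assets) 128.6.)

1429.9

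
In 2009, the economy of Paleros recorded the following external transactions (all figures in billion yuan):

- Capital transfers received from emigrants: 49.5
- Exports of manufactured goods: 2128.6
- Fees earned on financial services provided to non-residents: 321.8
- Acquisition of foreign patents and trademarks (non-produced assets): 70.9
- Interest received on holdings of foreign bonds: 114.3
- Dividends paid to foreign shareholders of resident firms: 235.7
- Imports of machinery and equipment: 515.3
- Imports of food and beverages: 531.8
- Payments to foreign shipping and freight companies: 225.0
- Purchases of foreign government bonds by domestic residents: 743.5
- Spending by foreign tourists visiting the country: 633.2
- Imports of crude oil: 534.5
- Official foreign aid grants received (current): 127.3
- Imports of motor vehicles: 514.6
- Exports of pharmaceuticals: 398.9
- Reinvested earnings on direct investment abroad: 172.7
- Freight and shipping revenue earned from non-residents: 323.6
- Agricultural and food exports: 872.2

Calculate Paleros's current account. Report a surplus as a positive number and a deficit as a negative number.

Goods: -514.6 - 531.8 - 515.3 + 2128.6 + 872.2 - 534.5 + 398.9 = 1303.5
Services: 321.8 - 225.0 + 323.6 + 633.2 = 1053.6
Primary income: 172.7 + 114.3 - 235.7 = 51.3
Secondary income: 127.3
Current account = 1303.5 + 1053.6 + 51.3 + 127.3 = 2535.7
(Excluded from the current account — capital account: capital transfers received from emigrants 49.5, acquisition of foreign patents and trademarks (non-produced assets) 70.9; financial account: purchases of foreign government bonds by domestic residents 743.5.)

2535.7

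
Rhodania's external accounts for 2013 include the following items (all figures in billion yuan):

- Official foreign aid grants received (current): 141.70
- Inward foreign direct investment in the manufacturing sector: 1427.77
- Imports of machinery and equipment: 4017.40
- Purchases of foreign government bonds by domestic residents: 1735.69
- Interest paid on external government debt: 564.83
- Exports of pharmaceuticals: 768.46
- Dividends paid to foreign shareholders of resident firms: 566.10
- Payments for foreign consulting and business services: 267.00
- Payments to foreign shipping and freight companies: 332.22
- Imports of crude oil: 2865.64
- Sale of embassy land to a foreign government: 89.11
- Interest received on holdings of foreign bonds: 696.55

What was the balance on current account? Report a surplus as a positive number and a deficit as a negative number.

Goods: -2865.64 - 4017.40 + 768.46 = -6114.58
Services: -332.22 - 267.00 = -599.22
Primary income: -564.83 - 566.10 + 696.55 = -434.38
Secondary income: 141.70
Current account = (-6114.58) + (-599.22) + (-434.38) + 141.70 = -7006.48
(Excluded from the current account — financial account: inward foreign direct investment in the manufacturing sector 1427.77, purchases of foreign government bonds by domestic residents 1735.69; capital account: sale of embassy land to a foreign government 89.11.)

-7006.48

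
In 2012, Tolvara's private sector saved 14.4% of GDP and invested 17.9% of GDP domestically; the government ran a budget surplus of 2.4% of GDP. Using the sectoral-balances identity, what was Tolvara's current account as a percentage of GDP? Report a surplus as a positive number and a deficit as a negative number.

By the sectoral-balances identity, CA = (S_private - I) + (T - G).
Private balance = 14.4 - 17.9 = -3.5
Government balance (T - G) = 2.4
CA = -3.5 + 2.4 = -1.1

-1.1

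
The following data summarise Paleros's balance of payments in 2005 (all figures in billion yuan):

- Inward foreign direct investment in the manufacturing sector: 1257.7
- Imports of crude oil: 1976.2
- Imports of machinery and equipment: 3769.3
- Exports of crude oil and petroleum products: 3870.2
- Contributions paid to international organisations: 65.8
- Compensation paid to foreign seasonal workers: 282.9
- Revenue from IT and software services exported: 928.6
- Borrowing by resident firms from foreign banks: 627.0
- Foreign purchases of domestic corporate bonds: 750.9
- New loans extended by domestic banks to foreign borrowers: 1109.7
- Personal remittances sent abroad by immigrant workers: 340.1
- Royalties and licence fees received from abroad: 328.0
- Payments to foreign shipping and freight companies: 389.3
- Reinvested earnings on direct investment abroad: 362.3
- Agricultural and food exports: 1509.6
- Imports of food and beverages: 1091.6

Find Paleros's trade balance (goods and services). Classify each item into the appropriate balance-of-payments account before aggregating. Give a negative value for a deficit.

-590.0

Goods: 3870.2 - 1091.6 + 1509.6 - 3769.3 - 1976.2 = -1457.3
Services: 328.0 - 389.3 + 928.6 = 867.3
Trade balance = -1457.3 + 867.3 = -590.0
(Excluded from the trade balance — financial account: inward foreign direct investment in the manufacturing sector 1257.7, borrowing by resident firms from foreign banks 627.0, foreign purchases of domestic corporate bonds 750.9, new loans extended by domestic banks to foreign borrowers 1109.7; secondary income: contributions paid to international organisations 65.8, personal remittances sent abroad by immigrant workers 340.1; primary income: compensation paid to foreign seasonal workers 282.9, reinvested earnings on direct investment abroad 362.3.)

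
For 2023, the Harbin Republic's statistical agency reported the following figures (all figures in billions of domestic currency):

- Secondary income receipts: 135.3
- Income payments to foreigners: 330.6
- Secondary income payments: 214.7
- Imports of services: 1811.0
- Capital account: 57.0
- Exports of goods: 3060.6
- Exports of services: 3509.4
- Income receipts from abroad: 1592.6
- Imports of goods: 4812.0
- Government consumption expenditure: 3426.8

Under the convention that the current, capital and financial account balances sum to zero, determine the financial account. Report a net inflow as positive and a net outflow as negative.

Goods balance = 3060.6 - 4812.0 = -1751.4
Services balance = 3509.4 - 1811.0 = 1698.4
Trade balance (goods + services) = -1751.4 + 1698.4 = -53.0
Net primary income = 1592.6 - 330.6 = 1262.0
Net secondary income = 135.3 - 214.7 = -79.4
Current account = -53.0 + 1262.0 + (-79.4) = 1129.6
Financial account = -(1129.6 + 57.0) = -1186.6

-1186.6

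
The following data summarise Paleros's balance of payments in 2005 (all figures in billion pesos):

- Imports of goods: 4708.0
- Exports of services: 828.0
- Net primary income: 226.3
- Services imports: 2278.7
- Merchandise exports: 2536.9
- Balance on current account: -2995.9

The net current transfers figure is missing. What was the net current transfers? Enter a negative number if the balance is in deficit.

Current account = goods balance + services balance + net primary income + net secondary income
Sum of the known components = -3395.5
Net current transfers = CA - (known components) = -2995.9 - (-3395.5) = 399.6

399.6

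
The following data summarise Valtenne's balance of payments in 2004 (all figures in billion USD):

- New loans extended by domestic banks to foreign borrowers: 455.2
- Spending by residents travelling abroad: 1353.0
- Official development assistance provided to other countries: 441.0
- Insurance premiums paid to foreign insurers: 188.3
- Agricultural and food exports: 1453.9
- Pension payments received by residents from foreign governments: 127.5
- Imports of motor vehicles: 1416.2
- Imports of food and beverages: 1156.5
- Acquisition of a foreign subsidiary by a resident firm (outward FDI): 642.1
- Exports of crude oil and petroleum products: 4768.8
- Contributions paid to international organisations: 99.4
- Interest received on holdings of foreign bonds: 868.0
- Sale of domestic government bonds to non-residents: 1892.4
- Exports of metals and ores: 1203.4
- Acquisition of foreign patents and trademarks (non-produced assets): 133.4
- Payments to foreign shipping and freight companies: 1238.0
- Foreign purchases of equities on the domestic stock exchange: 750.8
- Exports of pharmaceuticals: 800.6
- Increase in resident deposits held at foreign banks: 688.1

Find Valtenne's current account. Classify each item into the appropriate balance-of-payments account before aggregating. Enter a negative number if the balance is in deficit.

3329.8

Goods: 1203.4 - 1156.5 - 1416.2 + 800.6 + 4768.8 + 1453.9 = 5654.0
Services: -1238.0 - 188.3 - 1353.0 = -2779.3
Primary income: 868.0
Secondary income: -441.0 - 99.4 + 127.5 = -412.9
Current account = 5654.0 + (-2779.3) + 868.0 + (-412.9) = 3329.8
(Excluded from the current account — financial account: new loans extended by domestic banks to foreign borrowers 455.2, acquisition of a foreign subsidiary by a resident firm (outward FDI) 642.1, sale of domestic government bonds to non-residents 1892.4, foreign purchases of equities on the domestic stock exchange 750.8, increase in resident deposits held at foreign banks 688.1; capital account: acquisition of foreign patents and trademarks (non-produced assets) 133.4.)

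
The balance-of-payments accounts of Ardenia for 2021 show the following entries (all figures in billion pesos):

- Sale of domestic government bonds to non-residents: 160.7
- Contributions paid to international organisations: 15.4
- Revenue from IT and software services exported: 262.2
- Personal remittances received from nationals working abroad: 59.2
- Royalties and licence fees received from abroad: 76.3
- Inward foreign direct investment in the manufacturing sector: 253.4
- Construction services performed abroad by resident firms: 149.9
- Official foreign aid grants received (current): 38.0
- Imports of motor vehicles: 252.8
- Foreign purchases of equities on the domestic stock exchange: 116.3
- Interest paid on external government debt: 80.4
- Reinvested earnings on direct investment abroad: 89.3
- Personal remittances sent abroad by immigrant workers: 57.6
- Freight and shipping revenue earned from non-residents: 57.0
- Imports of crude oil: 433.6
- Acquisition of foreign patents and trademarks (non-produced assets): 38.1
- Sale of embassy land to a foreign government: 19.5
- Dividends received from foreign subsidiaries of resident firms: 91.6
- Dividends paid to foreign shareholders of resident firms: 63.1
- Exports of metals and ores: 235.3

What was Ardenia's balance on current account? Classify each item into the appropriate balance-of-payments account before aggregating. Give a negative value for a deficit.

155.9

Goods: 235.3 - 252.8 - 433.6 = -451.1
Services: 149.9 + 76.3 + 57.0 + 262.2 = 545.4
Primary income: -63.1 + 89.3 - 80.4 + 91.6 = 37.4
Secondary income: 38.0 - 57.6 + 59.2 - 15.4 = 24.2
Current account = (-451.1) + 545.4 + 37.4 + 24.2 = 155.9
(Excluded from the current account — financial account: sale of domestic government bonds to non-residents 160.7, inward foreign direct investment in the manufacturing sector 253.4, foreign purchases of equities on the domestic stock exchange 116.3; capital account: acquisition of foreign patents and trademarks (non-produced assets) 38.1, sale of embassy land to a foreign government 19.5.)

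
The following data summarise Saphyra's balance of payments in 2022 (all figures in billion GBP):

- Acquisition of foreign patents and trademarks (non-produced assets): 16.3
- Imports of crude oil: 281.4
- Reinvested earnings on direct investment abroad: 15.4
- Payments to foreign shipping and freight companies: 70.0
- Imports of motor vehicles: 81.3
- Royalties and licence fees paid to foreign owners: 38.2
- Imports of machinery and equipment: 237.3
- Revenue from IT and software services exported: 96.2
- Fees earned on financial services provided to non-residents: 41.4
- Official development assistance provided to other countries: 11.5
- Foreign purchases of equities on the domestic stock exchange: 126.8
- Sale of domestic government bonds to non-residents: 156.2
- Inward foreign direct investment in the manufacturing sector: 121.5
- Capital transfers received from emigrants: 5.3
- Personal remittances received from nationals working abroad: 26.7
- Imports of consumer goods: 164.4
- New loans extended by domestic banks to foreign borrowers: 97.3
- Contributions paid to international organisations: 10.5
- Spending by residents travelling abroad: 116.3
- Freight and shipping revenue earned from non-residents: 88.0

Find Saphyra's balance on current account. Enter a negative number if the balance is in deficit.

Goods: -281.4 - 164.4 - 81.3 - 237.3 = -764.4
Services: 41.4 + 88.0 + 96.2 - 38.2 - 116.3 - 70.0 = 1.1
Primary income: 15.4
Secondary income: -10.5 - 11.5 + 26.7 = 4.7
Current account = (-764.4) + 1.1 + 15.4 + 4.7 = -743.2
(Excluded from the current account — capital account: acquisition of foreign patents and trademarks (non-produced assets) 16.3, capital transfers received from emigrants 5.3; financial account: foreign purchases of equities on the domestic stock exchange 126.8, sale of domestic government bonds to non-residents 156.2, inward foreign direct investment in the manufacturing sector 121.5, new loans extended by domestic banks to foreign borrowers 97.3.)

-743.2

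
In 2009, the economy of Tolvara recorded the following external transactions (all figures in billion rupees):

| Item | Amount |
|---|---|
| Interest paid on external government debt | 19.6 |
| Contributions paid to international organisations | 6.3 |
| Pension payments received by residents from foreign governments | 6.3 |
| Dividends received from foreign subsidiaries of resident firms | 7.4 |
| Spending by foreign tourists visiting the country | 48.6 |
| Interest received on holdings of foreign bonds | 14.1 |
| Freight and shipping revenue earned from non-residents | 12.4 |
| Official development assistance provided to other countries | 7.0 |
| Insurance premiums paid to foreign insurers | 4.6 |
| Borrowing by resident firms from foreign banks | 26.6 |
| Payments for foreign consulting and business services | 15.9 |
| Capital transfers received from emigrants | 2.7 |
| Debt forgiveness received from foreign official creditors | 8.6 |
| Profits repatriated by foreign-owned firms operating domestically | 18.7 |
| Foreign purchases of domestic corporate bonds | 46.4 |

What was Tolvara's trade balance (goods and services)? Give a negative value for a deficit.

Services: -15.9 - 4.6 + 12.4 + 48.6 = 40.5
Trade balance = 0.0 + 40.5 = 40.5
(Excluded from the trade balance — primary income: interest paid on external government debt 19.6, dividends received from foreign subsidiaries of resident firms 7.4, interest received on holdings of foreign bonds 14.1, profits repatriated by foreign-owned firms operating domestically 18.7; secondary income: contributions paid to international organisations 6.3, pension payments received by residents from foreign governments 6.3, official development assistance provided to other countries 7.0; financial account: borrowing by resident firms from foreign banks 26.6, foreign purchases of domestic corporate bonds 46.4; capital account: capital transfers received from emigrants 2.7, debt forgiveness received from foreign official creditors 8.6.)

40.5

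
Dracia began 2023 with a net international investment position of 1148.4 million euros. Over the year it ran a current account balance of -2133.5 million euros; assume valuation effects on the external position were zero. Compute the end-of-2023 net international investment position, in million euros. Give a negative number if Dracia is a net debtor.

With no valuation effects, change in NIIP = current account = -2133.5
End-of-year NIIP = 1148.4 + (-2133.5) = -985.1

-985.1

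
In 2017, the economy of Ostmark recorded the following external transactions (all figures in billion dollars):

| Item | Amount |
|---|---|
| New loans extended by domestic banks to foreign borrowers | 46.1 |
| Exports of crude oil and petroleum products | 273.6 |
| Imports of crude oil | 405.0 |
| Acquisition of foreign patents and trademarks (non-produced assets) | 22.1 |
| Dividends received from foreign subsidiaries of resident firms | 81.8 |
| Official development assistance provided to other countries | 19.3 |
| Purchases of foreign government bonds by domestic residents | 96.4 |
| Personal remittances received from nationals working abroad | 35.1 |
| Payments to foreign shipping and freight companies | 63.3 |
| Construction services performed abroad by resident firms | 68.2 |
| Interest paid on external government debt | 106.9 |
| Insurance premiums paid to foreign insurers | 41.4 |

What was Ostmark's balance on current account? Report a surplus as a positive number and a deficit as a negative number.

-177.2

Goods: 273.6 - 405.0 = -131.4
Services: 68.2 - 63.3 - 41.4 = -36.5
Primary income: -106.9 + 81.8 = -25.1
Secondary income: -19.3 + 35.1 = 15.8
Current account = (-131.4) + (-36.5) + (-25.1) + 15.8 = -177.2
(Excluded from the current account — financial account: new loans extended by domestic banks to foreign borrowers 46.1, purchases of foreign government bonds by domestic residents 96.4; capital account: acquisition of foreign patents and trademarks (non-produced assets) 22.1.)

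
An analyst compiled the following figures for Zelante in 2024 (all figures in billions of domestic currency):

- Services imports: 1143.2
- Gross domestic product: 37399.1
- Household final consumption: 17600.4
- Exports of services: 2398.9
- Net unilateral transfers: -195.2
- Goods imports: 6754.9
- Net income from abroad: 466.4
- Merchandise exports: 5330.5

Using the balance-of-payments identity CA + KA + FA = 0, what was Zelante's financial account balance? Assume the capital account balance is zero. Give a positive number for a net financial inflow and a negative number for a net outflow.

-102.5

Goods balance = 5330.5 - 6754.9 = -1424.4
Services balance = 2398.9 - 1143.2 = 1255.7
Trade balance (goods + services) = -1424.4 + 1255.7 = -168.7
Net primary income = 466.4
Net secondary income = -195.2
Current account = -168.7 + 466.4 + (-195.2) = 102.5
Financial account = -(102.5) = -102.5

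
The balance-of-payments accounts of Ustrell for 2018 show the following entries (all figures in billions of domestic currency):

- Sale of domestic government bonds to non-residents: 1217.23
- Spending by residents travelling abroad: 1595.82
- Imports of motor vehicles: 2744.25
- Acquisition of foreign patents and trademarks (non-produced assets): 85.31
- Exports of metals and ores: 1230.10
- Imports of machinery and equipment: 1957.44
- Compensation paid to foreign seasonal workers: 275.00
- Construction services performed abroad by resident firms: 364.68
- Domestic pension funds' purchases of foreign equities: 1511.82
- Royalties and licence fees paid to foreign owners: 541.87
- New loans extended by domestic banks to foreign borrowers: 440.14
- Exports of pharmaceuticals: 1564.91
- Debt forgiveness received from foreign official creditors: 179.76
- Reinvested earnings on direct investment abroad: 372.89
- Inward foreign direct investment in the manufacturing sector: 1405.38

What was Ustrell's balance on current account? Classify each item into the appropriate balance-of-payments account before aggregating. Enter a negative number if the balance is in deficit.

Goods: -1957.44 + 1230.10 - 2744.25 + 1564.91 = -1906.68
Services: 364.68 - 1595.82 - 541.87 = -1773.01
Primary income: -275.00 + 372.89 = 97.89
Current account = (-1906.68) + (-1773.01) + 97.89 = -3581.80
(Excluded from the current account — financial account: sale of domestic government bonds to non-residents 1217.23, domestic pension funds' purchases of foreign equities 1511.82, new loans extended by domestic banks to foreign borrowers 440.14, inward foreign direct investment in the manufacturing sector 1405.38; capital account: acquisition of foreign patents and trademarks (non-produced assets) 85.31, debt forgiveness received from foreign official creditors 179.76.)

-3581.80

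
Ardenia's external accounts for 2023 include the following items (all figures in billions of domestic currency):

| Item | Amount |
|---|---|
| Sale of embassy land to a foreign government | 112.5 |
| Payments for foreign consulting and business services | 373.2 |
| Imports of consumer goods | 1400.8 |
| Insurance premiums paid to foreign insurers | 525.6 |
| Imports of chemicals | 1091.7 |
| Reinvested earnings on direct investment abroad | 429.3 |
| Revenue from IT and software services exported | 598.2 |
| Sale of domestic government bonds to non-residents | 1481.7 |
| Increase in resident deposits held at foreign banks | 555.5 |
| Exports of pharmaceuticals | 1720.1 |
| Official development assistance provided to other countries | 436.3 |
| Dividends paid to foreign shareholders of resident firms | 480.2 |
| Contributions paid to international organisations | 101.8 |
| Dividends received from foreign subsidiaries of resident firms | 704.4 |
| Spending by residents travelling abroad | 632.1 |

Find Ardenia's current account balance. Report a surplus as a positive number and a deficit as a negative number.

Goods: -1400.8 + 1720.1 - 1091.7 = -772.4
Services: 598.2 - 632.1 - 525.6 - 373.2 = -932.7
Primary income: 704.4 - 480.2 + 429.3 = 653.5
Secondary income: -436.3 - 101.8 = -538.1
Current account = (-772.4) + (-932.7) + 653.5 + (-538.1) = -1589.7
(Excluded from the current account — capital account: sale of embassy land to a foreign government 112.5; financial account: sale of domestic government bonds to non-residents 1481.7, increase in resident deposits held at foreign banks 555.5.)

-1589.7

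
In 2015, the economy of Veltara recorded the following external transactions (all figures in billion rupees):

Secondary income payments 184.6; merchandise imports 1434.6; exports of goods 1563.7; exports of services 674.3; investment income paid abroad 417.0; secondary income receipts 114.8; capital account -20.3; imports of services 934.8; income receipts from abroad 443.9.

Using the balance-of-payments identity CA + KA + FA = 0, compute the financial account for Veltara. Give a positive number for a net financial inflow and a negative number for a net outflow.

194.6

Goods balance = 1563.7 - 1434.6 = 129.1
Services balance = 674.3 - 934.8 = -260.5
Trade balance (goods + services) = 129.1 + (-260.5) = -131.4
Net primary income = 443.9 - 417.0 = 26.9
Net secondary income = 114.8 - 184.6 = -69.8
Current account = -131.4 + 26.9 + (-69.8) = -174.3
Financial account = -(-174.3 + (-20.3)) = 194.6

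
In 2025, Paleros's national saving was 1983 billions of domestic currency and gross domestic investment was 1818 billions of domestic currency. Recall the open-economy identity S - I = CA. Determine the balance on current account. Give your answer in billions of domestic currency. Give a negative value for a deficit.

165

S - I = CA (net lending to the rest of the world).
CA = S - I = 1983 - 1818 = 165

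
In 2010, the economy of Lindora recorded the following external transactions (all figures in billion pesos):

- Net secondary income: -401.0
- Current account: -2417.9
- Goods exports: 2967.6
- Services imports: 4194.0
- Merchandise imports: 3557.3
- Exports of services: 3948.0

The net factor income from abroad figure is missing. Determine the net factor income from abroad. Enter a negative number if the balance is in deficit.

-1181.2

Current account = goods balance + services balance + net primary income + net secondary income
Sum of the known components = -1236.7
Net factor income from abroad = CA - (known components) = -2417.9 - (-1236.7) = -1181.2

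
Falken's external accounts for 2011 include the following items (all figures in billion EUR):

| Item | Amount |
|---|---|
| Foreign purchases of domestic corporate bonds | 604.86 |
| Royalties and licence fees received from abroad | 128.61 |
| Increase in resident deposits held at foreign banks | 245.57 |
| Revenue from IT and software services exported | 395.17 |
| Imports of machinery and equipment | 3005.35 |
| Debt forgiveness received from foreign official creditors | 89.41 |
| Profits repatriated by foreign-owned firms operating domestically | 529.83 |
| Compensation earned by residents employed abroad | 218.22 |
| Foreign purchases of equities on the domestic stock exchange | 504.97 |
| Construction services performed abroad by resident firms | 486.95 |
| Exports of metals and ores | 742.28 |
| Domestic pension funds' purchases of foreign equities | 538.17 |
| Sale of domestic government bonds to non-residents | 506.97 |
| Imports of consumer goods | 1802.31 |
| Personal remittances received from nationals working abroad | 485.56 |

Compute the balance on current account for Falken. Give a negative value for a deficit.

-2880.70

Goods: 742.28 - 3005.35 - 1802.31 = -4065.38
Services: 395.17 + 486.95 + 128.61 = 1010.73
Primary income: -529.83 + 218.22 = -311.61
Secondary income: 485.56
Current account = (-4065.38) + 1010.73 + (-311.61) + 485.56 = -2880.70
(Excluded from the current account — financial account: foreign purchases of domestic corporate bonds 604.86, increase in resident deposits held at foreign banks 245.57, foreign purchases of equities on the domestic stock exchange 504.97, domestic pension funds' purchases of foreign equities 538.17, sale of domestic government bonds to non-residents 506.97; capital account: debt forgiveness received from foreign official creditors 89.41.)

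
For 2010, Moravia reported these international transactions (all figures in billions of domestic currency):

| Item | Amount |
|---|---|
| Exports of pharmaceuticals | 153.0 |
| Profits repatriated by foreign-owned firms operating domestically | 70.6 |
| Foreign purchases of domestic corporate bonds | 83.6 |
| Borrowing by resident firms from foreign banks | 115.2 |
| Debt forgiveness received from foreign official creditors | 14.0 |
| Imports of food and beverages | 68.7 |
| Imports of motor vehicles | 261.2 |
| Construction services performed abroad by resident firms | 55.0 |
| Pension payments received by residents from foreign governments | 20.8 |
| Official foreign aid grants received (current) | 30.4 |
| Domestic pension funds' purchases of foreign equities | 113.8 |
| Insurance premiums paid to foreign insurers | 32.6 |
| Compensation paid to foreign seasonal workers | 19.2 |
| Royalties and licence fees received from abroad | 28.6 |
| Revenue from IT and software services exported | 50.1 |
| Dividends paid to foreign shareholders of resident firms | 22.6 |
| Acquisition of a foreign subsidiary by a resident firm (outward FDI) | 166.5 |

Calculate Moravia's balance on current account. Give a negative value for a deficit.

Goods: -261.2 - 68.7 + 153.0 = -176.9
Services: 55.0 + 50.1 - 32.6 + 28.6 = 101.1
Primary income: -19.2 - 70.6 - 22.6 = -112.4
Secondary income: 30.4 + 20.8 = 51.2
Current account = (-176.9) + 101.1 + (-112.4) + 51.2 = -137.0
(Excluded from the current account — financial account: foreign purchases of domestic corporate bonds 83.6, borrowing by resident firms from foreign banks 115.2, domestic pension funds' purchases of foreign equities 113.8, acquisition of a foreign subsidiary by a resident firm (outward FDI) 166.5; capital account: debt forgiveness received from foreign official creditors 14.0.)

-137.0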